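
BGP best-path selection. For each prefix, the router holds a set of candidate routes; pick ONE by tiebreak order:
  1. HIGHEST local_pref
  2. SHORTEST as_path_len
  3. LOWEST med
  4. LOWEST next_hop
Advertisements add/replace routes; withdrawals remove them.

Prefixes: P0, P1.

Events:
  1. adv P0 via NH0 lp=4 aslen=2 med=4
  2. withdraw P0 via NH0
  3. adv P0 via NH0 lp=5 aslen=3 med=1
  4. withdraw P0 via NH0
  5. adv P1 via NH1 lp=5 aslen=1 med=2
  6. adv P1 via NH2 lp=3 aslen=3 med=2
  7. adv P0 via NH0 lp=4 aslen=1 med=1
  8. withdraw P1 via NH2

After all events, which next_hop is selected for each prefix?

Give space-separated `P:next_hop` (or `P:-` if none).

Op 1: best P0=NH0 P1=-
Op 2: best P0=- P1=-
Op 3: best P0=NH0 P1=-
Op 4: best P0=- P1=-
Op 5: best P0=- P1=NH1
Op 6: best P0=- P1=NH1
Op 7: best P0=NH0 P1=NH1
Op 8: best P0=NH0 P1=NH1

Answer: P0:NH0 P1:NH1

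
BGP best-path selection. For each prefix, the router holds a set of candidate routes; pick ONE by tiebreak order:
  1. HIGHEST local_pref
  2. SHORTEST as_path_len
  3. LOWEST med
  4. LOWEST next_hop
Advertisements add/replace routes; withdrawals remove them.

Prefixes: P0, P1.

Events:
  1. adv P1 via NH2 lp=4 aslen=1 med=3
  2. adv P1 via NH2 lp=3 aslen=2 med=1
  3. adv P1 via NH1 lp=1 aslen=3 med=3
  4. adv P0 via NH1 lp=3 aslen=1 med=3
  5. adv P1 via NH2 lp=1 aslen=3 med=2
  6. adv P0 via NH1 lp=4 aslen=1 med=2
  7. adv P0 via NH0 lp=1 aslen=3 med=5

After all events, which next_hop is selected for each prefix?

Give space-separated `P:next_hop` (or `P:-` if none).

Op 1: best P0=- P1=NH2
Op 2: best P0=- P1=NH2
Op 3: best P0=- P1=NH2
Op 4: best P0=NH1 P1=NH2
Op 5: best P0=NH1 P1=NH2
Op 6: best P0=NH1 P1=NH2
Op 7: best P0=NH1 P1=NH2

Answer: P0:NH1 P1:NH2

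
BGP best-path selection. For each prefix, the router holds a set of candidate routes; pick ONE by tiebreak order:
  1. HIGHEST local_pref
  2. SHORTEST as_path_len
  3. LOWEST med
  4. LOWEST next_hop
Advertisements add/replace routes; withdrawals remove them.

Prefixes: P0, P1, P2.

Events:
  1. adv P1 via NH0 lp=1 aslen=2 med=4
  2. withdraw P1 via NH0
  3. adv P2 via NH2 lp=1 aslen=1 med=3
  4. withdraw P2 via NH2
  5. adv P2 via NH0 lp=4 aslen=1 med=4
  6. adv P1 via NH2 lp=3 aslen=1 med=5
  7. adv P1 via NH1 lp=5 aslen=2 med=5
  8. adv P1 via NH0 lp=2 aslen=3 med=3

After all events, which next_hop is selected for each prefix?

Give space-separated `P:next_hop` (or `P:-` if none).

Answer: P0:- P1:NH1 P2:NH0

Derivation:
Op 1: best P0=- P1=NH0 P2=-
Op 2: best P0=- P1=- P2=-
Op 3: best P0=- P1=- P2=NH2
Op 4: best P0=- P1=- P2=-
Op 5: best P0=- P1=- P2=NH0
Op 6: best P0=- P1=NH2 P2=NH0
Op 7: best P0=- P1=NH1 P2=NH0
Op 8: best P0=- P1=NH1 P2=NH0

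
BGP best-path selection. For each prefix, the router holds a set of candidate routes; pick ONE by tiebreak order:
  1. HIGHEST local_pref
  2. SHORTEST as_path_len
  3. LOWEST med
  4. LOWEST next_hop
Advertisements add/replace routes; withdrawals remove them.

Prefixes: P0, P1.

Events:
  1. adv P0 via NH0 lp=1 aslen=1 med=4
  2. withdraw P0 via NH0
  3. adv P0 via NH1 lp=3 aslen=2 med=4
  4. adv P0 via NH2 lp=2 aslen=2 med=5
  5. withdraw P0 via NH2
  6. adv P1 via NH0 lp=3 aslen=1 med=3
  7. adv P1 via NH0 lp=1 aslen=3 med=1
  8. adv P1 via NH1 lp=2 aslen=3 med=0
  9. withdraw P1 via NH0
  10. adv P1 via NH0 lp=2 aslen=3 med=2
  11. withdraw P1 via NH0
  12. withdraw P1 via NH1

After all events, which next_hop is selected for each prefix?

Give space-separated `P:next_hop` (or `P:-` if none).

Op 1: best P0=NH0 P1=-
Op 2: best P0=- P1=-
Op 3: best P0=NH1 P1=-
Op 4: best P0=NH1 P1=-
Op 5: best P0=NH1 P1=-
Op 6: best P0=NH1 P1=NH0
Op 7: best P0=NH1 P1=NH0
Op 8: best P0=NH1 P1=NH1
Op 9: best P0=NH1 P1=NH1
Op 10: best P0=NH1 P1=NH1
Op 11: best P0=NH1 P1=NH1
Op 12: best P0=NH1 P1=-

Answer: P0:NH1 P1:-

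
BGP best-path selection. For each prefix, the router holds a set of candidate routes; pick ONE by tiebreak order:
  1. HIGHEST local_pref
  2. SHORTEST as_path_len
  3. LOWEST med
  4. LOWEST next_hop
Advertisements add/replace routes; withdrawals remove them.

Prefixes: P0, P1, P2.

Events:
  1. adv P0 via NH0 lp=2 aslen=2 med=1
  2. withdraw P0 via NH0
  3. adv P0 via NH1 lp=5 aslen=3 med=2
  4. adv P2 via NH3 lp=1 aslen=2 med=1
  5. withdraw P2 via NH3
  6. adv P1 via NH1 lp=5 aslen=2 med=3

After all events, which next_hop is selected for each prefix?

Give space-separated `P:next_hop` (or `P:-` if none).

Answer: P0:NH1 P1:NH1 P2:-

Derivation:
Op 1: best P0=NH0 P1=- P2=-
Op 2: best P0=- P1=- P2=-
Op 3: best P0=NH1 P1=- P2=-
Op 4: best P0=NH1 P1=- P2=NH3
Op 5: best P0=NH1 P1=- P2=-
Op 6: best P0=NH1 P1=NH1 P2=-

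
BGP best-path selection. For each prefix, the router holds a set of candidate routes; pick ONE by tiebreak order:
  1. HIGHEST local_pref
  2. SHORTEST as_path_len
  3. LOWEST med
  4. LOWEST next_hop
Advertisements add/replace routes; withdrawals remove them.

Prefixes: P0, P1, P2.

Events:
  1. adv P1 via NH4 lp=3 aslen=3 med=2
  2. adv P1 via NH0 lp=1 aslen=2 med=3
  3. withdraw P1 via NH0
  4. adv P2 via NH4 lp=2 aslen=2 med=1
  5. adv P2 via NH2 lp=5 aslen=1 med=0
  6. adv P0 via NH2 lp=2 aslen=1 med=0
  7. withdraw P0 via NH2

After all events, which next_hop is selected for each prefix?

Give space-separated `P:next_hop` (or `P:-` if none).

Op 1: best P0=- P1=NH4 P2=-
Op 2: best P0=- P1=NH4 P2=-
Op 3: best P0=- P1=NH4 P2=-
Op 4: best P0=- P1=NH4 P2=NH4
Op 5: best P0=- P1=NH4 P2=NH2
Op 6: best P0=NH2 P1=NH4 P2=NH2
Op 7: best P0=- P1=NH4 P2=NH2

Answer: P0:- P1:NH4 P2:NH2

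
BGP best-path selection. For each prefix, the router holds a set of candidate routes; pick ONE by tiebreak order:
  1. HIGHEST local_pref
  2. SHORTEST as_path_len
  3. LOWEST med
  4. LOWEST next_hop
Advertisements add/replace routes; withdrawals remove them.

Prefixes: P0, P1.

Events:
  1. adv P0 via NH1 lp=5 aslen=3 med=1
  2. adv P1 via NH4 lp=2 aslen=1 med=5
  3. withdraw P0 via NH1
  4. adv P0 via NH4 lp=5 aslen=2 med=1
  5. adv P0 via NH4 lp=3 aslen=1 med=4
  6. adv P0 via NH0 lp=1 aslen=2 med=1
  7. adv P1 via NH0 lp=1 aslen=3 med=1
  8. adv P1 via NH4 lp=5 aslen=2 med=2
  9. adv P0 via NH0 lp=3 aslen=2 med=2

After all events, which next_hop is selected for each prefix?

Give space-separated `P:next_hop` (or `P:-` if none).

Op 1: best P0=NH1 P1=-
Op 2: best P0=NH1 P1=NH4
Op 3: best P0=- P1=NH4
Op 4: best P0=NH4 P1=NH4
Op 5: best P0=NH4 P1=NH4
Op 6: best P0=NH4 P1=NH4
Op 7: best P0=NH4 P1=NH4
Op 8: best P0=NH4 P1=NH4
Op 9: best P0=NH4 P1=NH4

Answer: P0:NH4 P1:NH4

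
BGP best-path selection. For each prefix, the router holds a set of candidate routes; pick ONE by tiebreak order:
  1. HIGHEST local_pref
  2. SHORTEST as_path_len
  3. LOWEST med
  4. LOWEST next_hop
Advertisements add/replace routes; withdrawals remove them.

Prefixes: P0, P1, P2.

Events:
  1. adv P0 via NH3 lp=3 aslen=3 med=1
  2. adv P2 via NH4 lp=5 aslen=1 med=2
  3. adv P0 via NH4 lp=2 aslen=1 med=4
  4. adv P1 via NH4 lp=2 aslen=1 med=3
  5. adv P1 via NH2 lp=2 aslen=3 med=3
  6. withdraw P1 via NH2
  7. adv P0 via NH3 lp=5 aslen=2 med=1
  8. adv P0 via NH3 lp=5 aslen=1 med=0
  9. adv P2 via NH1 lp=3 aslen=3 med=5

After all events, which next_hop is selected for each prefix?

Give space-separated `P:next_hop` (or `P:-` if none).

Answer: P0:NH3 P1:NH4 P2:NH4

Derivation:
Op 1: best P0=NH3 P1=- P2=-
Op 2: best P0=NH3 P1=- P2=NH4
Op 3: best P0=NH3 P1=- P2=NH4
Op 4: best P0=NH3 P1=NH4 P2=NH4
Op 5: best P0=NH3 P1=NH4 P2=NH4
Op 6: best P0=NH3 P1=NH4 P2=NH4
Op 7: best P0=NH3 P1=NH4 P2=NH4
Op 8: best P0=NH3 P1=NH4 P2=NH4
Op 9: best P0=NH3 P1=NH4 P2=NH4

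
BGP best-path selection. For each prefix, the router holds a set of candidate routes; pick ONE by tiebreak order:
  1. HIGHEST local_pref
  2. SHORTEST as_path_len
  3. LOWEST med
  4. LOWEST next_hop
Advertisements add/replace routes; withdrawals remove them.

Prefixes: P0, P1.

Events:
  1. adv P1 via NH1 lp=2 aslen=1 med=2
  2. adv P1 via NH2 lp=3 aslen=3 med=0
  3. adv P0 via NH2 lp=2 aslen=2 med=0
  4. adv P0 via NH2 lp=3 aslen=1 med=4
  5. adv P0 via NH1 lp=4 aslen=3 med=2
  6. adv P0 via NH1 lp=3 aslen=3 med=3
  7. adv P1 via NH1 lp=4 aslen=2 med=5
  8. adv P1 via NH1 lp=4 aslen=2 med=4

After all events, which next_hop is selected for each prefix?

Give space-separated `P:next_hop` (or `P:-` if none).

Op 1: best P0=- P1=NH1
Op 2: best P0=- P1=NH2
Op 3: best P0=NH2 P1=NH2
Op 4: best P0=NH2 P1=NH2
Op 5: best P0=NH1 P1=NH2
Op 6: best P0=NH2 P1=NH2
Op 7: best P0=NH2 P1=NH1
Op 8: best P0=NH2 P1=NH1

Answer: P0:NH2 P1:NH1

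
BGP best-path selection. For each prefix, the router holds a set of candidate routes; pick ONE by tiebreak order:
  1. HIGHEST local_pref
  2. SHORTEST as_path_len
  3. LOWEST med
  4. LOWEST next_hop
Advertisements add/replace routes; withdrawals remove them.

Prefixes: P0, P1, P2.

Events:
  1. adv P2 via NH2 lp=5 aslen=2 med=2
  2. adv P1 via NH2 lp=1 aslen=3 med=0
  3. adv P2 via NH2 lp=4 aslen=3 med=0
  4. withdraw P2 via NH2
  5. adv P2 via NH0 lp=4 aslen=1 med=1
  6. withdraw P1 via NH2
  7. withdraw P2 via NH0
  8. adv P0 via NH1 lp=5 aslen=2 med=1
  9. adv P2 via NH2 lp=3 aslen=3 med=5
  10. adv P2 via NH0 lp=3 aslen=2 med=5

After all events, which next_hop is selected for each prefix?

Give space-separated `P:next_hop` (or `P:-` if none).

Answer: P0:NH1 P1:- P2:NH0

Derivation:
Op 1: best P0=- P1=- P2=NH2
Op 2: best P0=- P1=NH2 P2=NH2
Op 3: best P0=- P1=NH2 P2=NH2
Op 4: best P0=- P1=NH2 P2=-
Op 5: best P0=- P1=NH2 P2=NH0
Op 6: best P0=- P1=- P2=NH0
Op 7: best P0=- P1=- P2=-
Op 8: best P0=NH1 P1=- P2=-
Op 9: best P0=NH1 P1=- P2=NH2
Op 10: best P0=NH1 P1=- P2=NH0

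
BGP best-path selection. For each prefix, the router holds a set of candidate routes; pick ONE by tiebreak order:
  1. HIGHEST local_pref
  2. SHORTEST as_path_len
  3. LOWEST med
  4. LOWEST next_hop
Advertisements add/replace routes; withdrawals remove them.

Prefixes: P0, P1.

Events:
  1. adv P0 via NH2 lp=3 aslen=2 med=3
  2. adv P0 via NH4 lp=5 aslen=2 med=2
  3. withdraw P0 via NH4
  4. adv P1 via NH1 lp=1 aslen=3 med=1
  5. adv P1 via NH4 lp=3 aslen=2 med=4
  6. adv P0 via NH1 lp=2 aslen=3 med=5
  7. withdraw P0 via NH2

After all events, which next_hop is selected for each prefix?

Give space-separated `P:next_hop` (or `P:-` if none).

Answer: P0:NH1 P1:NH4

Derivation:
Op 1: best P0=NH2 P1=-
Op 2: best P0=NH4 P1=-
Op 3: best P0=NH2 P1=-
Op 4: best P0=NH2 P1=NH1
Op 5: best P0=NH2 P1=NH4
Op 6: best P0=NH2 P1=NH4
Op 7: best P0=NH1 P1=NH4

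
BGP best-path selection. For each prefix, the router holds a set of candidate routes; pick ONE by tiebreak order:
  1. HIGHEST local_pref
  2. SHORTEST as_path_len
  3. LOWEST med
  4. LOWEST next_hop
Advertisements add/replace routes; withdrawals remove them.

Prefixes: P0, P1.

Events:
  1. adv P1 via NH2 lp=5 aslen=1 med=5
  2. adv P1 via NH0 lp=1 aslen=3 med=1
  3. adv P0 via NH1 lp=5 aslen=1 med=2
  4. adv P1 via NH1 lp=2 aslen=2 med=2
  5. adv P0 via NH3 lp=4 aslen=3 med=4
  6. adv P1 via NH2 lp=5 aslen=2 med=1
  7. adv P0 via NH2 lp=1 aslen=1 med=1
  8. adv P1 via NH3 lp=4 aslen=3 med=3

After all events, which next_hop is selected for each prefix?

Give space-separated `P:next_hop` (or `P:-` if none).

Answer: P0:NH1 P1:NH2

Derivation:
Op 1: best P0=- P1=NH2
Op 2: best P0=- P1=NH2
Op 3: best P0=NH1 P1=NH2
Op 4: best P0=NH1 P1=NH2
Op 5: best P0=NH1 P1=NH2
Op 6: best P0=NH1 P1=NH2
Op 7: best P0=NH1 P1=NH2
Op 8: best P0=NH1 P1=NH2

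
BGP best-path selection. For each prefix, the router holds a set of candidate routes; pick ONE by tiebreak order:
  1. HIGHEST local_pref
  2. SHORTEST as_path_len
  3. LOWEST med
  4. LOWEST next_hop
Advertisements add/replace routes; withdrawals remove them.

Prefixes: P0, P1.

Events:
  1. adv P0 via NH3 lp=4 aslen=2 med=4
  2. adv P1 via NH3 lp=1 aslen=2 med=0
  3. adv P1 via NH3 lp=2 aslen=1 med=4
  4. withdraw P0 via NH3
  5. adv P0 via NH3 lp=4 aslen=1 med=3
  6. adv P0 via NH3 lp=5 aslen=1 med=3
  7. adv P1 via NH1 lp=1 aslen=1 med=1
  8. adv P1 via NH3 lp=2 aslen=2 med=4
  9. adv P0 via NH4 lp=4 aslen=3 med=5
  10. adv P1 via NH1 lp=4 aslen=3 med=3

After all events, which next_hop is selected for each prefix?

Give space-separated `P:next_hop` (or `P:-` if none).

Op 1: best P0=NH3 P1=-
Op 2: best P0=NH3 P1=NH3
Op 3: best P0=NH3 P1=NH3
Op 4: best P0=- P1=NH3
Op 5: best P0=NH3 P1=NH3
Op 6: best P0=NH3 P1=NH3
Op 7: best P0=NH3 P1=NH3
Op 8: best P0=NH3 P1=NH3
Op 9: best P0=NH3 P1=NH3
Op 10: best P0=NH3 P1=NH1

Answer: P0:NH3 P1:NH1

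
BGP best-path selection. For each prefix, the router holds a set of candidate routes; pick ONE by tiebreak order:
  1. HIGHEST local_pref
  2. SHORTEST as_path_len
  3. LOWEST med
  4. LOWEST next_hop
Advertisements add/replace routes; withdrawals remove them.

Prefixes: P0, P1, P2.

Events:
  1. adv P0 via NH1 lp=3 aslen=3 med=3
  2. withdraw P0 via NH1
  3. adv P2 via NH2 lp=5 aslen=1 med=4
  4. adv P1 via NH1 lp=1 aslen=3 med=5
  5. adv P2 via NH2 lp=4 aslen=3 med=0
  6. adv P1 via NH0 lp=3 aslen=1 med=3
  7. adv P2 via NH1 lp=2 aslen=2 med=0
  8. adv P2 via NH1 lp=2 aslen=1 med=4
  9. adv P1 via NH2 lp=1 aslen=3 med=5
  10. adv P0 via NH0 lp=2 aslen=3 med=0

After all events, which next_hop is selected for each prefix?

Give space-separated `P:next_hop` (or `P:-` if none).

Op 1: best P0=NH1 P1=- P2=-
Op 2: best P0=- P1=- P2=-
Op 3: best P0=- P1=- P2=NH2
Op 4: best P0=- P1=NH1 P2=NH2
Op 5: best P0=- P1=NH1 P2=NH2
Op 6: best P0=- P1=NH0 P2=NH2
Op 7: best P0=- P1=NH0 P2=NH2
Op 8: best P0=- P1=NH0 P2=NH2
Op 9: best P0=- P1=NH0 P2=NH2
Op 10: best P0=NH0 P1=NH0 P2=NH2

Answer: P0:NH0 P1:NH0 P2:NH2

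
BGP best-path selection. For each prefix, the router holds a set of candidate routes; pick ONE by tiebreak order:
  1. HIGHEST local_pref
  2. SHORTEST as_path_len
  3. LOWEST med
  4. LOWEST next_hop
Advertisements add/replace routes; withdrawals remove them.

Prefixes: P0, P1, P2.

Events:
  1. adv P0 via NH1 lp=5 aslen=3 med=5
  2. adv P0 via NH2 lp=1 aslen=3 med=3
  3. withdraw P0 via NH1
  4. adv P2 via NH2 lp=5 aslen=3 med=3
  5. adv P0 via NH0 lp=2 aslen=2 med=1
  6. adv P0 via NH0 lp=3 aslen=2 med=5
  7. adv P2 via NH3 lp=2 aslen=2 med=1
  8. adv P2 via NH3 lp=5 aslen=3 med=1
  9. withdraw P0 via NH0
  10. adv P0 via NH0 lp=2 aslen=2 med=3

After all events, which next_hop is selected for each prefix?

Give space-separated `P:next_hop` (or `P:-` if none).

Op 1: best P0=NH1 P1=- P2=-
Op 2: best P0=NH1 P1=- P2=-
Op 3: best P0=NH2 P1=- P2=-
Op 4: best P0=NH2 P1=- P2=NH2
Op 5: best P0=NH0 P1=- P2=NH2
Op 6: best P0=NH0 P1=- P2=NH2
Op 7: best P0=NH0 P1=- P2=NH2
Op 8: best P0=NH0 P1=- P2=NH3
Op 9: best P0=NH2 P1=- P2=NH3
Op 10: best P0=NH0 P1=- P2=NH3

Answer: P0:NH0 P1:- P2:NH3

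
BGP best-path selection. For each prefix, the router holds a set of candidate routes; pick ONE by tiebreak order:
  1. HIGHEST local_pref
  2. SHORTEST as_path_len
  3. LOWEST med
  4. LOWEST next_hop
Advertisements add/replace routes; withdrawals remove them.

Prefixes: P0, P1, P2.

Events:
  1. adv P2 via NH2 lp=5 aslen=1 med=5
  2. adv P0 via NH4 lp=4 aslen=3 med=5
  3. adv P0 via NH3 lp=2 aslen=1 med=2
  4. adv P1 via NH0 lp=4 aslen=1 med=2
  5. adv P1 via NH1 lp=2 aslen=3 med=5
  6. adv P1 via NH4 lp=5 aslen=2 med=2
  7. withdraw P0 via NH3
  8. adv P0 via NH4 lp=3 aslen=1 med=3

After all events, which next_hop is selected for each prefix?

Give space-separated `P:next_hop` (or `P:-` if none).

Op 1: best P0=- P1=- P2=NH2
Op 2: best P0=NH4 P1=- P2=NH2
Op 3: best P0=NH4 P1=- P2=NH2
Op 4: best P0=NH4 P1=NH0 P2=NH2
Op 5: best P0=NH4 P1=NH0 P2=NH2
Op 6: best P0=NH4 P1=NH4 P2=NH2
Op 7: best P0=NH4 P1=NH4 P2=NH2
Op 8: best P0=NH4 P1=NH4 P2=NH2

Answer: P0:NH4 P1:NH4 P2:NH2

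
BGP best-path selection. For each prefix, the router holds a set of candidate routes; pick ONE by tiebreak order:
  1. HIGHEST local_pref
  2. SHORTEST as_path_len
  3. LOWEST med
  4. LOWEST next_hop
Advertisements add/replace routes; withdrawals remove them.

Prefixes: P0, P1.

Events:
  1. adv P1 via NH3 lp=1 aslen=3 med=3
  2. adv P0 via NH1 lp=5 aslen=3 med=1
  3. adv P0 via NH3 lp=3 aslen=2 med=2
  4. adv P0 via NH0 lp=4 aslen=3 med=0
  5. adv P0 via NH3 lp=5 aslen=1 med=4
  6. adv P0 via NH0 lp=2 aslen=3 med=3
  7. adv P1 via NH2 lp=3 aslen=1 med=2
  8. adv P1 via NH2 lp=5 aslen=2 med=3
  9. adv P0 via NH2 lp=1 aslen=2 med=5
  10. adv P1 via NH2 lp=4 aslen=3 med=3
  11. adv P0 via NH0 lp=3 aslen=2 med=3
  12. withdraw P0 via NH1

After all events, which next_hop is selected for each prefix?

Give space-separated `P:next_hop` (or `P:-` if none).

Op 1: best P0=- P1=NH3
Op 2: best P0=NH1 P1=NH3
Op 3: best P0=NH1 P1=NH3
Op 4: best P0=NH1 P1=NH3
Op 5: best P0=NH3 P1=NH3
Op 6: best P0=NH3 P1=NH3
Op 7: best P0=NH3 P1=NH2
Op 8: best P0=NH3 P1=NH2
Op 9: best P0=NH3 P1=NH2
Op 10: best P0=NH3 P1=NH2
Op 11: best P0=NH3 P1=NH2
Op 12: best P0=NH3 P1=NH2

Answer: P0:NH3 P1:NH2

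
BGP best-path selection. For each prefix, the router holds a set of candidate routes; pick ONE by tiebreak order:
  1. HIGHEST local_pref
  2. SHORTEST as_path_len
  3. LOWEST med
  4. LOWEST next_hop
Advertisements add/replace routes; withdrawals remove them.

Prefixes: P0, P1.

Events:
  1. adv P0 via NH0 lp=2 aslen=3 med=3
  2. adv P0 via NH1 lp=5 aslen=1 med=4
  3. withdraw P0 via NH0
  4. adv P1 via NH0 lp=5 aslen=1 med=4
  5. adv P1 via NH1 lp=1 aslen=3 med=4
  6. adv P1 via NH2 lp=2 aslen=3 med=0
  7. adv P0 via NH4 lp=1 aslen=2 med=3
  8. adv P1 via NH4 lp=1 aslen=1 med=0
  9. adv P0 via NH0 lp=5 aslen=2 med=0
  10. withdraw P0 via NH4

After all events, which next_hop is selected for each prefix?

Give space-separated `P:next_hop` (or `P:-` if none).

Op 1: best P0=NH0 P1=-
Op 2: best P0=NH1 P1=-
Op 3: best P0=NH1 P1=-
Op 4: best P0=NH1 P1=NH0
Op 5: best P0=NH1 P1=NH0
Op 6: best P0=NH1 P1=NH0
Op 7: best P0=NH1 P1=NH0
Op 8: best P0=NH1 P1=NH0
Op 9: best P0=NH1 P1=NH0
Op 10: best P0=NH1 P1=NH0

Answer: P0:NH1 P1:NH0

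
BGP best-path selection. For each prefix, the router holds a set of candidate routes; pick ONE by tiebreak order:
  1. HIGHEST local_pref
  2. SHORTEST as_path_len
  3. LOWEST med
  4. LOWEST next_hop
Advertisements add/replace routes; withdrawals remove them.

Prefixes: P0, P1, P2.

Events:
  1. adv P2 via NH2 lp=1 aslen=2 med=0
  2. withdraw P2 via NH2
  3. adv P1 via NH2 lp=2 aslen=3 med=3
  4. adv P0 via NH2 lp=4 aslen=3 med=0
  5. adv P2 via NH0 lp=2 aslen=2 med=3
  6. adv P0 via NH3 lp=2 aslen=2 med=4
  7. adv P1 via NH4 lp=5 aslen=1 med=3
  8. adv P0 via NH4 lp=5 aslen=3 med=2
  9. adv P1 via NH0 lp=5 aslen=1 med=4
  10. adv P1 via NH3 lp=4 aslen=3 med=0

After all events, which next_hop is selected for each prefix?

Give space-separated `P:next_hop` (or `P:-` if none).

Answer: P0:NH4 P1:NH4 P2:NH0

Derivation:
Op 1: best P0=- P1=- P2=NH2
Op 2: best P0=- P1=- P2=-
Op 3: best P0=- P1=NH2 P2=-
Op 4: best P0=NH2 P1=NH2 P2=-
Op 5: best P0=NH2 P1=NH2 P2=NH0
Op 6: best P0=NH2 P1=NH2 P2=NH0
Op 7: best P0=NH2 P1=NH4 P2=NH0
Op 8: best P0=NH4 P1=NH4 P2=NH0
Op 9: best P0=NH4 P1=NH4 P2=NH0
Op 10: best P0=NH4 P1=NH4 P2=NH0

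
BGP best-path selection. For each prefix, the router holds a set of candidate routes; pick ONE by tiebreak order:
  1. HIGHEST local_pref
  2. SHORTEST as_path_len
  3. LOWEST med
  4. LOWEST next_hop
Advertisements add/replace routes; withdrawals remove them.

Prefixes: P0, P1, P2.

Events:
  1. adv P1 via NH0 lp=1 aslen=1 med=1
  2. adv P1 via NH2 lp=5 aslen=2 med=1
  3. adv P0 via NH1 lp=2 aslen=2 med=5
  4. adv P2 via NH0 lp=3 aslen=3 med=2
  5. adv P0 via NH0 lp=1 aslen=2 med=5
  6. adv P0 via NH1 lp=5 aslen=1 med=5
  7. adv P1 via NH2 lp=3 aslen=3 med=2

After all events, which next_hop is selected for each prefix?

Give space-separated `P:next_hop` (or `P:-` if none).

Op 1: best P0=- P1=NH0 P2=-
Op 2: best P0=- P1=NH2 P2=-
Op 3: best P0=NH1 P1=NH2 P2=-
Op 4: best P0=NH1 P1=NH2 P2=NH0
Op 5: best P0=NH1 P1=NH2 P2=NH0
Op 6: best P0=NH1 P1=NH2 P2=NH0
Op 7: best P0=NH1 P1=NH2 P2=NH0

Answer: P0:NH1 P1:NH2 P2:NH0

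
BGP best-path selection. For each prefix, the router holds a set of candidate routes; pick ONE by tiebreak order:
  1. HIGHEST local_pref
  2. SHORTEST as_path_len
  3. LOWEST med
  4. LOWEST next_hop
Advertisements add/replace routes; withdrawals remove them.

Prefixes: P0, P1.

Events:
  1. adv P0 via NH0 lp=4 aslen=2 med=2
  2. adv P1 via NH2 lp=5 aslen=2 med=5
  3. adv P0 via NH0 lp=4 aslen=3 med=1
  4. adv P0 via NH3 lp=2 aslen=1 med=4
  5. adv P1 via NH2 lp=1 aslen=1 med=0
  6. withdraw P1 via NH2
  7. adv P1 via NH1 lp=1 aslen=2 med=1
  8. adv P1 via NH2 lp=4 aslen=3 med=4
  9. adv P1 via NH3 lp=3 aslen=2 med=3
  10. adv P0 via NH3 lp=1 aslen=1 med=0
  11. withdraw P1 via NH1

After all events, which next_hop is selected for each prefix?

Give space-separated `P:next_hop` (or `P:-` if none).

Answer: P0:NH0 P1:NH2

Derivation:
Op 1: best P0=NH0 P1=-
Op 2: best P0=NH0 P1=NH2
Op 3: best P0=NH0 P1=NH2
Op 4: best P0=NH0 P1=NH2
Op 5: best P0=NH0 P1=NH2
Op 6: best P0=NH0 P1=-
Op 7: best P0=NH0 P1=NH1
Op 8: best P0=NH0 P1=NH2
Op 9: best P0=NH0 P1=NH2
Op 10: best P0=NH0 P1=NH2
Op 11: best P0=NH0 P1=NH2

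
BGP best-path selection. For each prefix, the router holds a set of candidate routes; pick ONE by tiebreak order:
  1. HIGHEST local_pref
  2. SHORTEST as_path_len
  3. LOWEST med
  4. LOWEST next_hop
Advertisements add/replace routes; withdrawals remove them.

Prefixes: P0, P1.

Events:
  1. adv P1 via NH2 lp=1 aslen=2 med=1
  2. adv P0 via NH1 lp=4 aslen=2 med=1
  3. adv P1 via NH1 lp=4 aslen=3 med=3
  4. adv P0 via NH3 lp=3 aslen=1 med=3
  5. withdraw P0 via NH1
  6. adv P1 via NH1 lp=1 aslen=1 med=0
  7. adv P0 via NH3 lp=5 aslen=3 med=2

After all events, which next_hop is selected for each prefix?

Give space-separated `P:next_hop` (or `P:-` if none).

Op 1: best P0=- P1=NH2
Op 2: best P0=NH1 P1=NH2
Op 3: best P0=NH1 P1=NH1
Op 4: best P0=NH1 P1=NH1
Op 5: best P0=NH3 P1=NH1
Op 6: best P0=NH3 P1=NH1
Op 7: best P0=NH3 P1=NH1

Answer: P0:NH3 P1:NH1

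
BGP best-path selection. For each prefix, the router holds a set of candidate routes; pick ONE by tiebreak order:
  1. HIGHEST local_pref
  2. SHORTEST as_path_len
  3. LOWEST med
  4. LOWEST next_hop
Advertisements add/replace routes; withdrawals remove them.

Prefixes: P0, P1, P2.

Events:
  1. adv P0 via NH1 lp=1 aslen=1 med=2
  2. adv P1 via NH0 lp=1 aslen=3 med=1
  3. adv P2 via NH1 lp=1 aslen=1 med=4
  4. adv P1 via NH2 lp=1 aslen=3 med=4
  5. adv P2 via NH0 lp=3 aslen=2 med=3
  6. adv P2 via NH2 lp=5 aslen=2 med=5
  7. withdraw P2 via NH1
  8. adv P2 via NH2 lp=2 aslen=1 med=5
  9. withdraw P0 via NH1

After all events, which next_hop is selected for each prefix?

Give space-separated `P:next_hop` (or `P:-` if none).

Op 1: best P0=NH1 P1=- P2=-
Op 2: best P0=NH1 P1=NH0 P2=-
Op 3: best P0=NH1 P1=NH0 P2=NH1
Op 4: best P0=NH1 P1=NH0 P2=NH1
Op 5: best P0=NH1 P1=NH0 P2=NH0
Op 6: best P0=NH1 P1=NH0 P2=NH2
Op 7: best P0=NH1 P1=NH0 P2=NH2
Op 8: best P0=NH1 P1=NH0 P2=NH0
Op 9: best P0=- P1=NH0 P2=NH0

Answer: P0:- P1:NH0 P2:NH0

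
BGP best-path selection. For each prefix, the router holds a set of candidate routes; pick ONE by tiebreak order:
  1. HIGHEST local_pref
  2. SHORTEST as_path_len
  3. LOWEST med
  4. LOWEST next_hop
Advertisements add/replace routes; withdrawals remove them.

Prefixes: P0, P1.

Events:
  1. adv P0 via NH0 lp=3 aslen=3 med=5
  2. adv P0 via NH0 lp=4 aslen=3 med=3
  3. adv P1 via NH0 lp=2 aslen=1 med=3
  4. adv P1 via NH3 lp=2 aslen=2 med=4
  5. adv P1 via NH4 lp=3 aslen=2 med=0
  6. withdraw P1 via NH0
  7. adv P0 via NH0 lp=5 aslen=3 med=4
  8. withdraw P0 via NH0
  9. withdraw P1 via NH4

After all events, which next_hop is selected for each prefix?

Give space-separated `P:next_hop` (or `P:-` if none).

Op 1: best P0=NH0 P1=-
Op 2: best P0=NH0 P1=-
Op 3: best P0=NH0 P1=NH0
Op 4: best P0=NH0 P1=NH0
Op 5: best P0=NH0 P1=NH4
Op 6: best P0=NH0 P1=NH4
Op 7: best P0=NH0 P1=NH4
Op 8: best P0=- P1=NH4
Op 9: best P0=- P1=NH3

Answer: P0:- P1:NH3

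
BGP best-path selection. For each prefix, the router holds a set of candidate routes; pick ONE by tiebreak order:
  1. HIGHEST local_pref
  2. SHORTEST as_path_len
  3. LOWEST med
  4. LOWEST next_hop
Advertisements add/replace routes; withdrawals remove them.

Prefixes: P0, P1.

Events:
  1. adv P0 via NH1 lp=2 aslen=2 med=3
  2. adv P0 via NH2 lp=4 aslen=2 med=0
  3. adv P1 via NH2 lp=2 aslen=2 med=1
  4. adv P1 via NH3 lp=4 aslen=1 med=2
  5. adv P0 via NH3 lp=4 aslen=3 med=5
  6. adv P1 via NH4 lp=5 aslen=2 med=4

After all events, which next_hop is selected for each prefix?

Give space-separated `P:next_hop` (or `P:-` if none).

Answer: P0:NH2 P1:NH4

Derivation:
Op 1: best P0=NH1 P1=-
Op 2: best P0=NH2 P1=-
Op 3: best P0=NH2 P1=NH2
Op 4: best P0=NH2 P1=NH3
Op 5: best P0=NH2 P1=NH3
Op 6: best P0=NH2 P1=NH4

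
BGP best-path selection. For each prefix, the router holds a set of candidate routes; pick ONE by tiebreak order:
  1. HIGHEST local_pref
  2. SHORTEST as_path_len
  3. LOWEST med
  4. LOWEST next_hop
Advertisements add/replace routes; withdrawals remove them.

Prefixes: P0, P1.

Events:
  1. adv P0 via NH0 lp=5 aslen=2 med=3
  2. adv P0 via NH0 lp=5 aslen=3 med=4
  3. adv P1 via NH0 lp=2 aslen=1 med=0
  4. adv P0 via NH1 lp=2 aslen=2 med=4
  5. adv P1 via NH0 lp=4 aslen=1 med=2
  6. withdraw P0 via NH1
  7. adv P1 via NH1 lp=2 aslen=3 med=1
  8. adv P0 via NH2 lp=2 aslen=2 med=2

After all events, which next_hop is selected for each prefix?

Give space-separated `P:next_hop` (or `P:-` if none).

Answer: P0:NH0 P1:NH0

Derivation:
Op 1: best P0=NH0 P1=-
Op 2: best P0=NH0 P1=-
Op 3: best P0=NH0 P1=NH0
Op 4: best P0=NH0 P1=NH0
Op 5: best P0=NH0 P1=NH0
Op 6: best P0=NH0 P1=NH0
Op 7: best P0=NH0 P1=NH0
Op 8: best P0=NH0 P1=NH0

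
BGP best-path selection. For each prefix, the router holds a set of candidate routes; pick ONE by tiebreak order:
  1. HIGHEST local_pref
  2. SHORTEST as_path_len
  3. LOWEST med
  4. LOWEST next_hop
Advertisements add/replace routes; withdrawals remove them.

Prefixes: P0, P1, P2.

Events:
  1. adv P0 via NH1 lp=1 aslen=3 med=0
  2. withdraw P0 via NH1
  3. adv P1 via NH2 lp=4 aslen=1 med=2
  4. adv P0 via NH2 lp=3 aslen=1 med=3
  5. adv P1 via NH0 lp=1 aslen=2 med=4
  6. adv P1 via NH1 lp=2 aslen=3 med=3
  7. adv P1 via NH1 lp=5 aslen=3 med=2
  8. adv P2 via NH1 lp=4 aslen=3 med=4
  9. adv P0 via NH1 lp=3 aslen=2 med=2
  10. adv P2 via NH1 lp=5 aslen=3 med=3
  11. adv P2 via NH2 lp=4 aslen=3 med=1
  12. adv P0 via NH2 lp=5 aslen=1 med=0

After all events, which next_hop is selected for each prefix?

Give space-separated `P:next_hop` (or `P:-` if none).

Answer: P0:NH2 P1:NH1 P2:NH1

Derivation:
Op 1: best P0=NH1 P1=- P2=-
Op 2: best P0=- P1=- P2=-
Op 3: best P0=- P1=NH2 P2=-
Op 4: best P0=NH2 P1=NH2 P2=-
Op 5: best P0=NH2 P1=NH2 P2=-
Op 6: best P0=NH2 P1=NH2 P2=-
Op 7: best P0=NH2 P1=NH1 P2=-
Op 8: best P0=NH2 P1=NH1 P2=NH1
Op 9: best P0=NH2 P1=NH1 P2=NH1
Op 10: best P0=NH2 P1=NH1 P2=NH1
Op 11: best P0=NH2 P1=NH1 P2=NH1
Op 12: best P0=NH2 P1=NH1 P2=NH1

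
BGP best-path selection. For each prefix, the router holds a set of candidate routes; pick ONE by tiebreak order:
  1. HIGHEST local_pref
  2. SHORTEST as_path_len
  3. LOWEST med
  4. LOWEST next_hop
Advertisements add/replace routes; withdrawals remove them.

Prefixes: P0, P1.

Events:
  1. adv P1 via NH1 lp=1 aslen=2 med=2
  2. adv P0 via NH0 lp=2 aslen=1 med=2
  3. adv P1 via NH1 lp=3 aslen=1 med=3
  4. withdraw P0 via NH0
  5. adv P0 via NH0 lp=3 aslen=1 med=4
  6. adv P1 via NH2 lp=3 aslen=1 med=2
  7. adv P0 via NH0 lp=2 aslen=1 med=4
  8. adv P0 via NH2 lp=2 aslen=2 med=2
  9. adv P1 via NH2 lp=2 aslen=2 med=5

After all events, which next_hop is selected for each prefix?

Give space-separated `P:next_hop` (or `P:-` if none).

Op 1: best P0=- P1=NH1
Op 2: best P0=NH0 P1=NH1
Op 3: best P0=NH0 P1=NH1
Op 4: best P0=- P1=NH1
Op 5: best P0=NH0 P1=NH1
Op 6: best P0=NH0 P1=NH2
Op 7: best P0=NH0 P1=NH2
Op 8: best P0=NH0 P1=NH2
Op 9: best P0=NH0 P1=NH1

Answer: P0:NH0 P1:NH1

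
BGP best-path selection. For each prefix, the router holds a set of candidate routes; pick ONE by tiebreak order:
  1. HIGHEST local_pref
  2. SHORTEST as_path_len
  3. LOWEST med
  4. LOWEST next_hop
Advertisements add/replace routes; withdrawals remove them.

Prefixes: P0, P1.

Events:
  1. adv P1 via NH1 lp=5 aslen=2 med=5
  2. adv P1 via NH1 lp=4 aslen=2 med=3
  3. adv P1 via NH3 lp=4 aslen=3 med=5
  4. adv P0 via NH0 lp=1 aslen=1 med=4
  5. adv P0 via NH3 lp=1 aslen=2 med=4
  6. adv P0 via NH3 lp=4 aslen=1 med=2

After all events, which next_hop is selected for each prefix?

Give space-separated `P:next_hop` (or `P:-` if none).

Answer: P0:NH3 P1:NH1

Derivation:
Op 1: best P0=- P1=NH1
Op 2: best P0=- P1=NH1
Op 3: best P0=- P1=NH1
Op 4: best P0=NH0 P1=NH1
Op 5: best P0=NH0 P1=NH1
Op 6: best P0=NH3 P1=NH1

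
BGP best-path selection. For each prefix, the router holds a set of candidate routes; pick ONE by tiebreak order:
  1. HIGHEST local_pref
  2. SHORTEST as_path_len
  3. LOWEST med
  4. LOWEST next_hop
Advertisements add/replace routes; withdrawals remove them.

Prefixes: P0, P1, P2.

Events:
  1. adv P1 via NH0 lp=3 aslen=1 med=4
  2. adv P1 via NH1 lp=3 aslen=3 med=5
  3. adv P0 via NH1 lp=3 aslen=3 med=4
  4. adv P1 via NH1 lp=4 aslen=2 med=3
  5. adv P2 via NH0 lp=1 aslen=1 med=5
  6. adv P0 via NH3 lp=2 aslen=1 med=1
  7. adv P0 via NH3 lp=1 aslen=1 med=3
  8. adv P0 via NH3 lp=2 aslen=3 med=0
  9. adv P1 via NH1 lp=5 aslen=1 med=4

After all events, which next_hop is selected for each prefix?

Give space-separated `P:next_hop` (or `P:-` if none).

Op 1: best P0=- P1=NH0 P2=-
Op 2: best P0=- P1=NH0 P2=-
Op 3: best P0=NH1 P1=NH0 P2=-
Op 4: best P0=NH1 P1=NH1 P2=-
Op 5: best P0=NH1 P1=NH1 P2=NH0
Op 6: best P0=NH1 P1=NH1 P2=NH0
Op 7: best P0=NH1 P1=NH1 P2=NH0
Op 8: best P0=NH1 P1=NH1 P2=NH0
Op 9: best P0=NH1 P1=NH1 P2=NH0

Answer: P0:NH1 P1:NH1 P2:NH0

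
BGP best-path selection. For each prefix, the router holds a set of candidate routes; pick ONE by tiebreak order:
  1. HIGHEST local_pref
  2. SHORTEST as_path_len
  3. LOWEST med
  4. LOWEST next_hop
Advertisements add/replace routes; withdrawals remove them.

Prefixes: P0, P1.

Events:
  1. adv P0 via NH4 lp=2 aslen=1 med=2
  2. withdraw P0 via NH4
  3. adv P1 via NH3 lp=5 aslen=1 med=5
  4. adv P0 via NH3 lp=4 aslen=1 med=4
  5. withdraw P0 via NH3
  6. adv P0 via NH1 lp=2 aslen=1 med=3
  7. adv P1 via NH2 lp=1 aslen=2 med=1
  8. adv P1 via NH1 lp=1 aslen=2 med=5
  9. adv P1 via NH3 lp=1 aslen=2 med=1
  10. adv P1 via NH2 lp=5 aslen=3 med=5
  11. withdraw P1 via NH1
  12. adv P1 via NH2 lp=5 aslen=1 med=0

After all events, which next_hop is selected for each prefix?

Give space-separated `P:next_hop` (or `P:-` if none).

Op 1: best P0=NH4 P1=-
Op 2: best P0=- P1=-
Op 3: best P0=- P1=NH3
Op 4: best P0=NH3 P1=NH3
Op 5: best P0=- P1=NH3
Op 6: best P0=NH1 P1=NH3
Op 7: best P0=NH1 P1=NH3
Op 8: best P0=NH1 P1=NH3
Op 9: best P0=NH1 P1=NH2
Op 10: best P0=NH1 P1=NH2
Op 11: best P0=NH1 P1=NH2
Op 12: best P0=NH1 P1=NH2

Answer: P0:NH1 P1:NH2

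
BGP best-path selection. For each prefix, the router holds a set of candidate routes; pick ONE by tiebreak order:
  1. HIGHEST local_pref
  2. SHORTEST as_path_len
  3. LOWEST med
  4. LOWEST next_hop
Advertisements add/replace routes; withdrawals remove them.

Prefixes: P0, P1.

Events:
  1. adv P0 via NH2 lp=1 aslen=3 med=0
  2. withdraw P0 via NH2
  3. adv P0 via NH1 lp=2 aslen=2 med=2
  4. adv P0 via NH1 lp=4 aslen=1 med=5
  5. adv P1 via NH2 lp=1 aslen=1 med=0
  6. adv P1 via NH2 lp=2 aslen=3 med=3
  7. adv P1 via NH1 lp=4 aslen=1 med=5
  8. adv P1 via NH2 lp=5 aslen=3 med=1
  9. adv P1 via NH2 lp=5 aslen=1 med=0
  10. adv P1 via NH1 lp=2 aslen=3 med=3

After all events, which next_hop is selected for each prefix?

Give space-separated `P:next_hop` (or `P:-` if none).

Op 1: best P0=NH2 P1=-
Op 2: best P0=- P1=-
Op 3: best P0=NH1 P1=-
Op 4: best P0=NH1 P1=-
Op 5: best P0=NH1 P1=NH2
Op 6: best P0=NH1 P1=NH2
Op 7: best P0=NH1 P1=NH1
Op 8: best P0=NH1 P1=NH2
Op 9: best P0=NH1 P1=NH2
Op 10: best P0=NH1 P1=NH2

Answer: P0:NH1 P1:NH2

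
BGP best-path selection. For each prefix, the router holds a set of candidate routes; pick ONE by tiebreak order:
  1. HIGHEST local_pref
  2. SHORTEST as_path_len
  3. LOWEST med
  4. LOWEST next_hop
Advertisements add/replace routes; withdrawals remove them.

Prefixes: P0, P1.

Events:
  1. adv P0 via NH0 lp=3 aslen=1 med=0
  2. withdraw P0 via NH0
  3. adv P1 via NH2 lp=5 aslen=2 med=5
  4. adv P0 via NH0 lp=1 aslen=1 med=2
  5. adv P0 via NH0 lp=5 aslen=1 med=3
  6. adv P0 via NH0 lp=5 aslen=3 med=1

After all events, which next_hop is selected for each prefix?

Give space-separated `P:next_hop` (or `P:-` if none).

Op 1: best P0=NH0 P1=-
Op 2: best P0=- P1=-
Op 3: best P0=- P1=NH2
Op 4: best P0=NH0 P1=NH2
Op 5: best P0=NH0 P1=NH2
Op 6: best P0=NH0 P1=NH2

Answer: P0:NH0 P1:NH2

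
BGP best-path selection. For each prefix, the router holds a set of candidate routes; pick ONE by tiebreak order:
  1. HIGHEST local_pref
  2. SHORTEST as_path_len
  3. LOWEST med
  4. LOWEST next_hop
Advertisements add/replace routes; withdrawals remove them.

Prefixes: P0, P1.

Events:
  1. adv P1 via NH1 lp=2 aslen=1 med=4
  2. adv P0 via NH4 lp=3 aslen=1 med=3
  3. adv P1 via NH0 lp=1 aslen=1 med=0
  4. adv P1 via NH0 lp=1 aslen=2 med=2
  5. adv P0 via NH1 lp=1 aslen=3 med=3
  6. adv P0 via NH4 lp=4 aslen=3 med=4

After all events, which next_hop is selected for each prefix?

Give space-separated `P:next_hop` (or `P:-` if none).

Answer: P0:NH4 P1:NH1

Derivation:
Op 1: best P0=- P1=NH1
Op 2: best P0=NH4 P1=NH1
Op 3: best P0=NH4 P1=NH1
Op 4: best P0=NH4 P1=NH1
Op 5: best P0=NH4 P1=NH1
Op 6: best P0=NH4 P1=NH1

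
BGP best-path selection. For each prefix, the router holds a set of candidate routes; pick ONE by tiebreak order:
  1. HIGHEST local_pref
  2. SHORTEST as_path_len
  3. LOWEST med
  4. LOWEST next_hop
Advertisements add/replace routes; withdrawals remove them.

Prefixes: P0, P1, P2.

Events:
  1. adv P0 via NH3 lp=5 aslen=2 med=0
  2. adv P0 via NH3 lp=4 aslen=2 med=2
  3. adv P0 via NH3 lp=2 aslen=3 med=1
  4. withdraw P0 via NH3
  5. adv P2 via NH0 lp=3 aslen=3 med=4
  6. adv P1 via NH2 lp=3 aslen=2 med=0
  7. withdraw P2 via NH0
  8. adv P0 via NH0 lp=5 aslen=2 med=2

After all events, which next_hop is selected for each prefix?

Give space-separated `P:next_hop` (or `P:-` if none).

Answer: P0:NH0 P1:NH2 P2:-

Derivation:
Op 1: best P0=NH3 P1=- P2=-
Op 2: best P0=NH3 P1=- P2=-
Op 3: best P0=NH3 P1=- P2=-
Op 4: best P0=- P1=- P2=-
Op 5: best P0=- P1=- P2=NH0
Op 6: best P0=- P1=NH2 P2=NH0
Op 7: best P0=- P1=NH2 P2=-
Op 8: best P0=NH0 P1=NH2 P2=-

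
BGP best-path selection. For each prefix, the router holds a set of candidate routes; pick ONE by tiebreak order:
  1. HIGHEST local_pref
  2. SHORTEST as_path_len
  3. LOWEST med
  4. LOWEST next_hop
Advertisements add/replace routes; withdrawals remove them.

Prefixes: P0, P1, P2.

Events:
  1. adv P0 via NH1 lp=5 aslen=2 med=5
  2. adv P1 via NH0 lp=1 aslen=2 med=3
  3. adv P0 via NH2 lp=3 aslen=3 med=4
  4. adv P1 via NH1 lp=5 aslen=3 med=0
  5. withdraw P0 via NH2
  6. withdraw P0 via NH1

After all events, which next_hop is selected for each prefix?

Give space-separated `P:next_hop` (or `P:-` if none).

Answer: P0:- P1:NH1 P2:-

Derivation:
Op 1: best P0=NH1 P1=- P2=-
Op 2: best P0=NH1 P1=NH0 P2=-
Op 3: best P0=NH1 P1=NH0 P2=-
Op 4: best P0=NH1 P1=NH1 P2=-
Op 5: best P0=NH1 P1=NH1 P2=-
Op 6: best P0=- P1=NH1 P2=-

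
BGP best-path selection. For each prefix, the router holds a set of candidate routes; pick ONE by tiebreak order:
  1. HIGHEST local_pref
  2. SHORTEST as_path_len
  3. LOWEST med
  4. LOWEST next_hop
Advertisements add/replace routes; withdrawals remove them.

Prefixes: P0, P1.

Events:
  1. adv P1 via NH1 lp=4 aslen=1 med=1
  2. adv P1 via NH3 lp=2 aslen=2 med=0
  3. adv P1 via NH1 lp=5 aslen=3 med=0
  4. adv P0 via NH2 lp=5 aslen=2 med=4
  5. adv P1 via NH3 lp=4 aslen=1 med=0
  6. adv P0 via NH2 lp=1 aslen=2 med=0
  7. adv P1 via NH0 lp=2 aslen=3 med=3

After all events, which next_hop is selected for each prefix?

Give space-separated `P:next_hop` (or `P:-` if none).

Op 1: best P0=- P1=NH1
Op 2: best P0=- P1=NH1
Op 3: best P0=- P1=NH1
Op 4: best P0=NH2 P1=NH1
Op 5: best P0=NH2 P1=NH1
Op 6: best P0=NH2 P1=NH1
Op 7: best P0=NH2 P1=NH1

Answer: P0:NH2 P1:NH1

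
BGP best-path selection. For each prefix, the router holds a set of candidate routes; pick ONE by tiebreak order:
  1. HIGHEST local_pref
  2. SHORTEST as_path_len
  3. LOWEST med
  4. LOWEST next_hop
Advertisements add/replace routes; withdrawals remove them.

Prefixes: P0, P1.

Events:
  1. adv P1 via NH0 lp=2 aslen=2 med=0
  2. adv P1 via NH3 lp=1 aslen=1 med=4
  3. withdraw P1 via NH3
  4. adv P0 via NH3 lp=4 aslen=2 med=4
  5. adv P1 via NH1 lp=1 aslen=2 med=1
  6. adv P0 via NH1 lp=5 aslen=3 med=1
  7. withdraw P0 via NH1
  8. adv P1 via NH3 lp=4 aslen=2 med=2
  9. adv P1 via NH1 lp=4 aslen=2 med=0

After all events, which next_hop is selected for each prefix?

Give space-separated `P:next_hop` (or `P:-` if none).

Op 1: best P0=- P1=NH0
Op 2: best P0=- P1=NH0
Op 3: best P0=- P1=NH0
Op 4: best P0=NH3 P1=NH0
Op 5: best P0=NH3 P1=NH0
Op 6: best P0=NH1 P1=NH0
Op 7: best P0=NH3 P1=NH0
Op 8: best P0=NH3 P1=NH3
Op 9: best P0=NH3 P1=NH1

Answer: P0:NH3 P1:NH1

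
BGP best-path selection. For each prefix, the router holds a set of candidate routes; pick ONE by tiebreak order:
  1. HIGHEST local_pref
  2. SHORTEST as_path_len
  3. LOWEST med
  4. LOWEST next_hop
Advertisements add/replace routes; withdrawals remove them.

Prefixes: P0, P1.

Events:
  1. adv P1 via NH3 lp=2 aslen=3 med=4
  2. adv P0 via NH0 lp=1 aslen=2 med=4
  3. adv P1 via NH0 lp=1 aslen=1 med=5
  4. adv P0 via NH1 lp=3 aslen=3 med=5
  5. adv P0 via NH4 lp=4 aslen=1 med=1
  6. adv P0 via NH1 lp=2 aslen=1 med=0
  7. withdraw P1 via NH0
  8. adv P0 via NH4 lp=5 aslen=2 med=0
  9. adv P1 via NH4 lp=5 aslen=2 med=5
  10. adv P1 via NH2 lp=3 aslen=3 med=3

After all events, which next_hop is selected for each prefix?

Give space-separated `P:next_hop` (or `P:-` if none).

Op 1: best P0=- P1=NH3
Op 2: best P0=NH0 P1=NH3
Op 3: best P0=NH0 P1=NH3
Op 4: best P0=NH1 P1=NH3
Op 5: best P0=NH4 P1=NH3
Op 6: best P0=NH4 P1=NH3
Op 7: best P0=NH4 P1=NH3
Op 8: best P0=NH4 P1=NH3
Op 9: best P0=NH4 P1=NH4
Op 10: best P0=NH4 P1=NH4

Answer: P0:NH4 P1:NH4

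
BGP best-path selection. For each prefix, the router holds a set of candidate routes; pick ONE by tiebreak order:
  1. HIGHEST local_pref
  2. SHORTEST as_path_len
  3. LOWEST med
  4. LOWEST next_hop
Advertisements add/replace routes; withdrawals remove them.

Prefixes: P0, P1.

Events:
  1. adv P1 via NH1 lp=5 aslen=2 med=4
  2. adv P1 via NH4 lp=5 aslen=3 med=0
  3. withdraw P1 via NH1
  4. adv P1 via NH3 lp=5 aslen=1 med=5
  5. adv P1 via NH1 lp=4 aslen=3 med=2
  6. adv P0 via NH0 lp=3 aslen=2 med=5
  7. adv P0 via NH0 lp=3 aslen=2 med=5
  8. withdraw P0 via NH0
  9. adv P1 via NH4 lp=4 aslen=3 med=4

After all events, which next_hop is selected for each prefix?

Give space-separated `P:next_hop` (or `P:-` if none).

Answer: P0:- P1:NH3

Derivation:
Op 1: best P0=- P1=NH1
Op 2: best P0=- P1=NH1
Op 3: best P0=- P1=NH4
Op 4: best P0=- P1=NH3
Op 5: best P0=- P1=NH3
Op 6: best P0=NH0 P1=NH3
Op 7: best P0=NH0 P1=NH3
Op 8: best P0=- P1=NH3
Op 9: best P0=- P1=NH3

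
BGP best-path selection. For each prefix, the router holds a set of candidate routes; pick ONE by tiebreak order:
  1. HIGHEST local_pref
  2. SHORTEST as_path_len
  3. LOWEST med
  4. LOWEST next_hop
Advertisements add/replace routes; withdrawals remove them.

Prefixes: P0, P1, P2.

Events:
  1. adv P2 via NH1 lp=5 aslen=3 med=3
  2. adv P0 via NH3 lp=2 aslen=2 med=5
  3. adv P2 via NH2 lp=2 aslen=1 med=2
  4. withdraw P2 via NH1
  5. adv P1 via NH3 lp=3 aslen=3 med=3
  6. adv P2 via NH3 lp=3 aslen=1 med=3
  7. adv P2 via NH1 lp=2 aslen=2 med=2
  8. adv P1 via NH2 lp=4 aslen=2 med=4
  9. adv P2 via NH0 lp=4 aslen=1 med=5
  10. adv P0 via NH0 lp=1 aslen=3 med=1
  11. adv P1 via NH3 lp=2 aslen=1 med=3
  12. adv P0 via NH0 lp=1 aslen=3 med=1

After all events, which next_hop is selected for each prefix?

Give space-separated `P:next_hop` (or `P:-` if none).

Op 1: best P0=- P1=- P2=NH1
Op 2: best P0=NH3 P1=- P2=NH1
Op 3: best P0=NH3 P1=- P2=NH1
Op 4: best P0=NH3 P1=- P2=NH2
Op 5: best P0=NH3 P1=NH3 P2=NH2
Op 6: best P0=NH3 P1=NH3 P2=NH3
Op 7: best P0=NH3 P1=NH3 P2=NH3
Op 8: best P0=NH3 P1=NH2 P2=NH3
Op 9: best P0=NH3 P1=NH2 P2=NH0
Op 10: best P0=NH3 P1=NH2 P2=NH0
Op 11: best P0=NH3 P1=NH2 P2=NH0
Op 12: best P0=NH3 P1=NH2 P2=NH0

Answer: P0:NH3 P1:NH2 P2:NH0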